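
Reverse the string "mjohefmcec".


Input: mjohefmcec
Reading characters right to left:
  Position 9: 'c'
  Position 8: 'e'
  Position 7: 'c'
  Position 6: 'm'
  Position 5: 'f'
  Position 4: 'e'
  Position 3: 'h'
  Position 2: 'o'
  Position 1: 'j'
  Position 0: 'm'
Reversed: cecmfehojm

cecmfehojm


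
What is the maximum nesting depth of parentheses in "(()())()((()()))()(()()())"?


Input: "(()())()((()()))()(()()())"
Tracking depth:
  Position 0 '(': depth becomes 1
  Position 1 '(': depth becomes 2
  Position 2 ')': depth becomes 1
  Position 3 '(': depth becomes 2
  Position 4 ')': depth becomes 1
  Position 5 ')': depth becomes 0
  Position 6 '(': depth becomes 1
  Position 7 ')': depth becomes 0
  Position 8 '(': depth becomes 1
  Position 9 '(': depth becomes 2
  Position 10 '(': depth becomes 3
  Position 11 ')': depth becomes 2
  Position 12 '(': depth becomes 3
  Position 13 ')': depth becomes 2
  Position 14 ')': depth becomes 1
  Position 15 ')': depth becomes 0
  Position 16 '(': depth becomes 1
  Position 17 ')': depth becomes 0
  Position 18 '(': depth becomes 1
  Position 19 '(': depth becomes 2
  Position 20 ')': depth becomes 1
  Position 21 '(': depth becomes 2
  Position 22 ')': depth becomes 1
  Position 23 '(': depth becomes 2
  Position 24 ')': depth becomes 1
  Position 25 ')': depth becomes 0
Maximum depth reached: 3

3


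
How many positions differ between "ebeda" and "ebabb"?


Comparing "ebeda" and "ebabb" position by position:
  Position 0: 'e' vs 'e' => same
  Position 1: 'b' vs 'b' => same
  Position 2: 'e' vs 'a' => DIFFER
  Position 3: 'd' vs 'b' => DIFFER
  Position 4: 'a' vs 'b' => DIFFER
Positions that differ: 3

3


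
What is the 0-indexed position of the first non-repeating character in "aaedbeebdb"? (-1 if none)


Input: aaedbeebdb
Character frequencies:
  'a': 2
  'b': 3
  'd': 2
  'e': 3
Scanning left to right for freq == 1:
  Position 0 ('a'): freq=2, skip
  Position 1 ('a'): freq=2, skip
  Position 2 ('e'): freq=3, skip
  Position 3 ('d'): freq=2, skip
  Position 4 ('b'): freq=3, skip
  Position 5 ('e'): freq=3, skip
  Position 6 ('e'): freq=3, skip
  Position 7 ('b'): freq=3, skip
  Position 8 ('d'): freq=2, skip
  Position 9 ('b'): freq=3, skip
  No unique character found => answer = -1

-1


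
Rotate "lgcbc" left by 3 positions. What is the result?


Input: "lgcbc", rotate left by 3
First 3 characters: "lgc"
Remaining characters: "bc"
Concatenate remaining + first: "bc" + "lgc" = "bclgc"

bclgc


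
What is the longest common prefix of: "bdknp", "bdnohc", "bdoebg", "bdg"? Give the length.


Words: bdknp, bdnohc, bdoebg, bdg
  Position 0: all 'b' => match
  Position 1: all 'd' => match
  Position 2: ('k', 'n', 'o', 'g') => mismatch, stop
LCP = "bd" (length 2)

2


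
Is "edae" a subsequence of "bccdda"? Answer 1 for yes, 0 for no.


Check if "edae" is a subsequence of "bccdda"
Greedy scan:
  Position 0 ('b'): no match needed
  Position 1 ('c'): no match needed
  Position 2 ('c'): no match needed
  Position 3 ('d'): no match needed
  Position 4 ('d'): no match needed
  Position 5 ('a'): no match needed
Only matched 0/4 characters => not a subsequence

0


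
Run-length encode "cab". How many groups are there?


Input: cab
Scanning for consecutive runs:
  Group 1: 'c' x 1 (positions 0-0)
  Group 2: 'a' x 1 (positions 1-1)
  Group 3: 'b' x 1 (positions 2-2)
Total groups: 3

3


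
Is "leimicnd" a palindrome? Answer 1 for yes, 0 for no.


Input: leimicnd
Reversed: dncimiel
  Compare pos 0 ('l') with pos 7 ('d'): MISMATCH
  Compare pos 1 ('e') with pos 6 ('n'): MISMATCH
  Compare pos 2 ('i') with pos 5 ('c'): MISMATCH
  Compare pos 3 ('m') with pos 4 ('i'): MISMATCH
Result: not a palindrome

0


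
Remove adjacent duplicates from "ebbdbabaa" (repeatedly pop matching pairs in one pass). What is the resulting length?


Input: ebbdbabaa
Stack-based adjacent duplicate removal:
  Read 'e': push. Stack: e
  Read 'b': push. Stack: eb
  Read 'b': matches stack top 'b' => pop. Stack: e
  Read 'd': push. Stack: ed
  Read 'b': push. Stack: edb
  Read 'a': push. Stack: edba
  Read 'b': push. Stack: edbab
  Read 'a': push. Stack: edbaba
  Read 'a': matches stack top 'a' => pop. Stack: edbab
Final stack: "edbab" (length 5)

5


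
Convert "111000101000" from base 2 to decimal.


Input: "111000101000" in base 2
Positional expansion:
  Digit '1' (value 1) x 2^11 = 2048
  Digit '1' (value 1) x 2^10 = 1024
  Digit '1' (value 1) x 2^9 = 512
  Digit '0' (value 0) x 2^8 = 0
  Digit '0' (value 0) x 2^7 = 0
  Digit '0' (value 0) x 2^6 = 0
  Digit '1' (value 1) x 2^5 = 32
  Digit '0' (value 0) x 2^4 = 0
  Digit '1' (value 1) x 2^3 = 8
  Digit '0' (value 0) x 2^2 = 0
  Digit '0' (value 0) x 2^1 = 0
  Digit '0' (value 0) x 2^0 = 0
Sum = 3624

3624


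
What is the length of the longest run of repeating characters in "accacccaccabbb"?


Input: "accacccaccabbb"
Scanning for longest run:
  Position 1 ('c'): new char, reset run to 1
  Position 2 ('c'): continues run of 'c', length=2
  Position 3 ('a'): new char, reset run to 1
  Position 4 ('c'): new char, reset run to 1
  Position 5 ('c'): continues run of 'c', length=2
  Position 6 ('c'): continues run of 'c', length=3
  Position 7 ('a'): new char, reset run to 1
  Position 8 ('c'): new char, reset run to 1
  Position 9 ('c'): continues run of 'c', length=2
  Position 10 ('a'): new char, reset run to 1
  Position 11 ('b'): new char, reset run to 1
  Position 12 ('b'): continues run of 'b', length=2
  Position 13 ('b'): continues run of 'b', length=3
Longest run: 'c' with length 3

3


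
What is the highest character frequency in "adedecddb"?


Input: adedecddb
Character counts:
  'a': 1
  'b': 1
  'c': 1
  'd': 4
  'e': 2
Maximum frequency: 4

4


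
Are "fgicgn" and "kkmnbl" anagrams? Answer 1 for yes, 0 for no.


Strings: "fgicgn", "kkmnbl"
Sorted first:  cfggin
Sorted second: bkklmn
Differ at position 0: 'c' vs 'b' => not anagrams

0


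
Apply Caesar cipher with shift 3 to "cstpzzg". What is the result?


Caesar cipher: shift "cstpzzg" by 3
  'c' (pos 2) + 3 = pos 5 = 'f'
  's' (pos 18) + 3 = pos 21 = 'v'
  't' (pos 19) + 3 = pos 22 = 'w'
  'p' (pos 15) + 3 = pos 18 = 's'
  'z' (pos 25) + 3 = pos 2 = 'c'
  'z' (pos 25) + 3 = pos 2 = 'c'
  'g' (pos 6) + 3 = pos 9 = 'j'
Result: fvwsccj

fvwsccj


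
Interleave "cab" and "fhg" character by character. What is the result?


Interleaving "cab" and "fhg":
  Position 0: 'c' from first, 'f' from second => "cf"
  Position 1: 'a' from first, 'h' from second => "ah"
  Position 2: 'b' from first, 'g' from second => "bg"
Result: cfahbg

cfahbg


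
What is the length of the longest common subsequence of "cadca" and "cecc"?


LCS of "cadca" and "cecc"
DP table:
           c    e    c    c
      0    0    0    0    0
  c   0    1    1    1    1
  a   0    1    1    1    1
  d   0    1    1    1    1
  c   0    1    1    2    2
  a   0    1    1    2    2
LCS length = dp[5][4] = 2

2


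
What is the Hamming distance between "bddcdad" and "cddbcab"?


Comparing "bddcdad" and "cddbcab" position by position:
  Position 0: 'b' vs 'c' => differ
  Position 1: 'd' vs 'd' => same
  Position 2: 'd' vs 'd' => same
  Position 3: 'c' vs 'b' => differ
  Position 4: 'd' vs 'c' => differ
  Position 5: 'a' vs 'a' => same
  Position 6: 'd' vs 'b' => differ
Total differences (Hamming distance): 4

4


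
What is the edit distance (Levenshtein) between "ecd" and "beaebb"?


Computing edit distance: "ecd" -> "beaebb"
DP table:
           b    e    a    e    b    b
      0    1    2    3    4    5    6
  e   1    1    1    2    3    4    5
  c   2    2    2    2    3    4    5
  d   3    3    3    3    3    4    5
Edit distance = dp[3][6] = 5

5


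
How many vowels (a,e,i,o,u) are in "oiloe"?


Input: oiloe
Checking each character:
  'o' at position 0: vowel (running total: 1)
  'i' at position 1: vowel (running total: 2)
  'l' at position 2: consonant
  'o' at position 3: vowel (running total: 3)
  'e' at position 4: vowel (running total: 4)
Total vowels: 4

4


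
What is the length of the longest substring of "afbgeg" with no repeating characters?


Input: "afbgeg"
Sliding window (track last position of each char):
  Position 0 ('a'): window [0,0] length 1 -- new best
  Position 1 ('f'): window [0,1] length 2 -- new best
  Position 2 ('b'): window [0,2] length 3 -- new best
  Position 3 ('g'): window [0,3] length 4 -- new best
  Position 4 ('e'): window [0,4] length 5 -- new best
  Position 5 ('g'): repeat (last at 3), move window start to 4
  Position 5 ('g'): window [4,5] length 2
Longest substring with no repeats: "afbge" with length 5

5


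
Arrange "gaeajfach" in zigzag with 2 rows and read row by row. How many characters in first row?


Zigzag "gaeajfach" into 2 rows:
Placing characters:
  'g' => row 0
  'a' => row 1
  'e' => row 0
  'a' => row 1
  'j' => row 0
  'f' => row 1
  'a' => row 0
  'c' => row 1
  'h' => row 0
Rows:
  Row 0: "gejah"
  Row 1: "aafc"
First row length: 5

5


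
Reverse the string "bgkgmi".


Input: bgkgmi
Reading characters right to left:
  Position 5: 'i'
  Position 4: 'm'
  Position 3: 'g'
  Position 2: 'k'
  Position 1: 'g'
  Position 0: 'b'
Reversed: imgkgb

imgkgb


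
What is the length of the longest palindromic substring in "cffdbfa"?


Input: "cffdbfa"
Checking substrings for palindromes:
  [1:3] "ff" (len 2) => palindrome
Longest palindromic substring: "ff" with length 2

2


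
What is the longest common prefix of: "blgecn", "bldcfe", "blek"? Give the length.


Words: blgecn, bldcfe, blek
  Position 0: all 'b' => match
  Position 1: all 'l' => match
  Position 2: ('g', 'd', 'e') => mismatch, stop
LCP = "bl" (length 2)

2


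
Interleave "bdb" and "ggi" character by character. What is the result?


Interleaving "bdb" and "ggi":
  Position 0: 'b' from first, 'g' from second => "bg"
  Position 1: 'd' from first, 'g' from second => "dg"
  Position 2: 'b' from first, 'i' from second => "bi"
Result: bgdgbi

bgdgbi


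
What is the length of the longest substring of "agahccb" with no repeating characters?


Input: "agahccb"
Sliding window (track last position of each char):
  Position 0 ('a'): window [0,0] length 1 -- new best
  Position 1 ('g'): window [0,1] length 2 -- new best
  Position 2 ('a'): repeat (last at 0), move window start to 1
  Position 2 ('a'): window [1,2] length 2
  Position 3 ('h'): window [1,3] length 3 -- new best
  Position 4 ('c'): window [1,4] length 4 -- new best
  Position 5 ('c'): repeat (last at 4), move window start to 5
  Position 5 ('c'): window [5,5] length 1
  Position 6 ('b'): window [5,6] length 2
Longest substring with no repeats: "gahc" with length 4

4


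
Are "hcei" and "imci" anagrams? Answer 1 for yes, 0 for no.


Strings: "hcei", "imci"
Sorted first:  cehi
Sorted second: ciim
Differ at position 1: 'e' vs 'i' => not anagrams

0


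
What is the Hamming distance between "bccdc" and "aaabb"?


Comparing "bccdc" and "aaabb" position by position:
  Position 0: 'b' vs 'a' => differ
  Position 1: 'c' vs 'a' => differ
  Position 2: 'c' vs 'a' => differ
  Position 3: 'd' vs 'b' => differ
  Position 4: 'c' vs 'b' => differ
Total differences (Hamming distance): 5

5


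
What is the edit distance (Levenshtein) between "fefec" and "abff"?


Computing edit distance: "fefec" -> "abff"
DP table:
           a    b    f    f
      0    1    2    3    4
  f   1    1    2    2    3
  e   2    2    2    3    3
  f   3    3    3    2    3
  e   4    4    4    3    3
  c   5    5    5    4    4
Edit distance = dp[5][4] = 4

4


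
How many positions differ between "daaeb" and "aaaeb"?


Comparing "daaeb" and "aaaeb" position by position:
  Position 0: 'd' vs 'a' => DIFFER
  Position 1: 'a' vs 'a' => same
  Position 2: 'a' vs 'a' => same
  Position 3: 'e' vs 'e' => same
  Position 4: 'b' vs 'b' => same
Positions that differ: 1

1


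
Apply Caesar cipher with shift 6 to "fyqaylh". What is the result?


Caesar cipher: shift "fyqaylh" by 6
  'f' (pos 5) + 6 = pos 11 = 'l'
  'y' (pos 24) + 6 = pos 4 = 'e'
  'q' (pos 16) + 6 = pos 22 = 'w'
  'a' (pos 0) + 6 = pos 6 = 'g'
  'y' (pos 24) + 6 = pos 4 = 'e'
  'l' (pos 11) + 6 = pos 17 = 'r'
  'h' (pos 7) + 6 = pos 13 = 'n'
Result: lewgern

lewgern


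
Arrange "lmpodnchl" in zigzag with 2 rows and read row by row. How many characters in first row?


Zigzag "lmpodnchl" into 2 rows:
Placing characters:
  'l' => row 0
  'm' => row 1
  'p' => row 0
  'o' => row 1
  'd' => row 0
  'n' => row 1
  'c' => row 0
  'h' => row 1
  'l' => row 0
Rows:
  Row 0: "lpdcl"
  Row 1: "monh"
First row length: 5

5


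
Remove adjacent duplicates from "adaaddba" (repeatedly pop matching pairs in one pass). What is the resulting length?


Input: adaaddba
Stack-based adjacent duplicate removal:
  Read 'a': push. Stack: a
  Read 'd': push. Stack: ad
  Read 'a': push. Stack: ada
  Read 'a': matches stack top 'a' => pop. Stack: ad
  Read 'd': matches stack top 'd' => pop. Stack: a
  Read 'd': push. Stack: ad
  Read 'b': push. Stack: adb
  Read 'a': push. Stack: adba
Final stack: "adba" (length 4)

4


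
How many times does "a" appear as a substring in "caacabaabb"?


Searching for "a" in "caacabaabb"
Scanning each position:
  Position 0: "c" => no
  Position 1: "a" => MATCH
  Position 2: "a" => MATCH
  Position 3: "c" => no
  Position 4: "a" => MATCH
  Position 5: "b" => no
  Position 6: "a" => MATCH
  Position 7: "a" => MATCH
  Position 8: "b" => no
  Position 9: "b" => no
Total occurrences: 5

5


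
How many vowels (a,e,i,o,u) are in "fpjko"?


Input: fpjko
Checking each character:
  'f' at position 0: consonant
  'p' at position 1: consonant
  'j' at position 2: consonant
  'k' at position 3: consonant
  'o' at position 4: vowel (running total: 1)
Total vowels: 1

1


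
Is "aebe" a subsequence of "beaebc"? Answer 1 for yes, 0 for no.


Check if "aebe" is a subsequence of "beaebc"
Greedy scan:
  Position 0 ('b'): no match needed
  Position 1 ('e'): no match needed
  Position 2 ('a'): matches sub[0] = 'a'
  Position 3 ('e'): matches sub[1] = 'e'
  Position 4 ('b'): matches sub[2] = 'b'
  Position 5 ('c'): no match needed
Only matched 3/4 characters => not a subsequence

0


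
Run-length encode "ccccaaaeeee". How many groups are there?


Input: ccccaaaeeee
Scanning for consecutive runs:
  Group 1: 'c' x 4 (positions 0-3)
  Group 2: 'a' x 3 (positions 4-6)
  Group 3: 'e' x 4 (positions 7-10)
Total groups: 3

3


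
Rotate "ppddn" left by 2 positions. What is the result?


Input: "ppddn", rotate left by 2
First 2 characters: "pp"
Remaining characters: "ddn"
Concatenate remaining + first: "ddn" + "pp" = "ddnpp"

ddnpp


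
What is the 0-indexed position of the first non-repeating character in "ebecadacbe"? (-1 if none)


Input: ebecadacbe
Character frequencies:
  'a': 2
  'b': 2
  'c': 2
  'd': 1
  'e': 3
Scanning left to right for freq == 1:
  Position 0 ('e'): freq=3, skip
  Position 1 ('b'): freq=2, skip
  Position 2 ('e'): freq=3, skip
  Position 3 ('c'): freq=2, skip
  Position 4 ('a'): freq=2, skip
  Position 5 ('d'): unique! => answer = 5

5


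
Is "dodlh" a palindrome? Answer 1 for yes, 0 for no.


Input: dodlh
Reversed: hldod
  Compare pos 0 ('d') with pos 4 ('h'): MISMATCH
  Compare pos 1 ('o') with pos 3 ('l'): MISMATCH
Result: not a palindrome

0


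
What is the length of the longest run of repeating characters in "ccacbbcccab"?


Input: "ccacbbcccab"
Scanning for longest run:
  Position 1 ('c'): continues run of 'c', length=2
  Position 2 ('a'): new char, reset run to 1
  Position 3 ('c'): new char, reset run to 1
  Position 4 ('b'): new char, reset run to 1
  Position 5 ('b'): continues run of 'b', length=2
  Position 6 ('c'): new char, reset run to 1
  Position 7 ('c'): continues run of 'c', length=2
  Position 8 ('c'): continues run of 'c', length=3
  Position 9 ('a'): new char, reset run to 1
  Position 10 ('b'): new char, reset run to 1
Longest run: 'c' with length 3

3


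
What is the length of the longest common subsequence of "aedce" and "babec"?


LCS of "aedce" and "babec"
DP table:
           b    a    b    e    c
      0    0    0    0    0    0
  a   0    0    1    1    1    1
  e   0    0    1    1    2    2
  d   0    0    1    1    2    2
  c   0    0    1    1    2    3
  e   0    0    1    1    2    3
LCS length = dp[5][5] = 3

3


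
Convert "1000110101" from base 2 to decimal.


Input: "1000110101" in base 2
Positional expansion:
  Digit '1' (value 1) x 2^9 = 512
  Digit '0' (value 0) x 2^8 = 0
  Digit '0' (value 0) x 2^7 = 0
  Digit '0' (value 0) x 2^6 = 0
  Digit '1' (value 1) x 2^5 = 32
  Digit '1' (value 1) x 2^4 = 16
  Digit '0' (value 0) x 2^3 = 0
  Digit '1' (value 1) x 2^2 = 4
  Digit '0' (value 0) x 2^1 = 0
  Digit '1' (value 1) x 2^0 = 1
Sum = 565

565


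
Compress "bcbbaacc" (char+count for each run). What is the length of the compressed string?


Input: bcbbaacc
Runs:
  'b' x 1 => "b1"
  'c' x 1 => "c1"
  'b' x 2 => "b2"
  'a' x 2 => "a2"
  'c' x 2 => "c2"
Compressed: "b1c1b2a2c2"
Compressed length: 10

10


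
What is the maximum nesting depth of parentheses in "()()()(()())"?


Input: "()()()(()())"
Tracking depth:
  Position 0 '(': depth becomes 1
  Position 1 ')': depth becomes 0
  Position 2 '(': depth becomes 1
  Position 3 ')': depth becomes 0
  Position 4 '(': depth becomes 1
  Position 5 ')': depth becomes 0
  Position 6 '(': depth becomes 1
  Position 7 '(': depth becomes 2
  Position 8 ')': depth becomes 1
  Position 9 '(': depth becomes 2
  Position 10 ')': depth becomes 1
  Position 11 ')': depth becomes 0
Maximum depth reached: 2

2


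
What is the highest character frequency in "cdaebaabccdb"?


Input: cdaebaabccdb
Character counts:
  'a': 3
  'b': 3
  'c': 3
  'd': 2
  'e': 1
Maximum frequency: 3

3


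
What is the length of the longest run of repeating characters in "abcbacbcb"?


Input: "abcbacbcb"
Scanning for longest run:
  Position 1 ('b'): new char, reset run to 1
  Position 2 ('c'): new char, reset run to 1
  Position 3 ('b'): new char, reset run to 1
  Position 4 ('a'): new char, reset run to 1
  Position 5 ('c'): new char, reset run to 1
  Position 6 ('b'): new char, reset run to 1
  Position 7 ('c'): new char, reset run to 1
  Position 8 ('b'): new char, reset run to 1
Longest run: 'a' with length 1

1


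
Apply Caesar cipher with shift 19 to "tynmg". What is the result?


Caesar cipher: shift "tynmg" by 19
  't' (pos 19) + 19 = pos 12 = 'm'
  'y' (pos 24) + 19 = pos 17 = 'r'
  'n' (pos 13) + 19 = pos 6 = 'g'
  'm' (pos 12) + 19 = pos 5 = 'f'
  'g' (pos 6) + 19 = pos 25 = 'z'
Result: mrgfz

mrgfz


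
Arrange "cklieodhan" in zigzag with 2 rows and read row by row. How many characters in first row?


Zigzag "cklieodhan" into 2 rows:
Placing characters:
  'c' => row 0
  'k' => row 1
  'l' => row 0
  'i' => row 1
  'e' => row 0
  'o' => row 1
  'd' => row 0
  'h' => row 1
  'a' => row 0
  'n' => row 1
Rows:
  Row 0: "cleda"
  Row 1: "kiohn"
First row length: 5

5


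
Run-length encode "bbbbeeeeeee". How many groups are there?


Input: bbbbeeeeeee
Scanning for consecutive runs:
  Group 1: 'b' x 4 (positions 0-3)
  Group 2: 'e' x 7 (positions 4-10)
Total groups: 2

2


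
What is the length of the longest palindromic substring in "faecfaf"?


Input: "faecfaf"
Checking substrings for palindromes:
  [4:7] "faf" (len 3) => palindrome
Longest palindromic substring: "faf" with length 3

3


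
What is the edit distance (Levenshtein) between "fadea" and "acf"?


Computing edit distance: "fadea" -> "acf"
DP table:
           a    c    f
      0    1    2    3
  f   1    1    2    2
  a   2    1    2    3
  d   3    2    2    3
  e   4    3    3    3
  a   5    4    4    4
Edit distance = dp[5][3] = 4

4


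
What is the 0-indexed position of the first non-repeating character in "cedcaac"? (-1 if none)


Input: cedcaac
Character frequencies:
  'a': 2
  'c': 3
  'd': 1
  'e': 1
Scanning left to right for freq == 1:
  Position 0 ('c'): freq=3, skip
  Position 1 ('e'): unique! => answer = 1

1


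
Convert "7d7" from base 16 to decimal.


Input: "7d7" in base 16
Positional expansion:
  Digit '7' (value 7) x 16^2 = 1792
  Digit 'd' (value 13) x 16^1 = 208
  Digit '7' (value 7) x 16^0 = 7
Sum = 2007

2007


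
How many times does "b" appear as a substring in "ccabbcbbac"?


Searching for "b" in "ccabbcbbac"
Scanning each position:
  Position 0: "c" => no
  Position 1: "c" => no
  Position 2: "a" => no
  Position 3: "b" => MATCH
  Position 4: "b" => MATCH
  Position 5: "c" => no
  Position 6: "b" => MATCH
  Position 7: "b" => MATCH
  Position 8: "a" => no
  Position 9: "c" => no
Total occurrences: 4

4


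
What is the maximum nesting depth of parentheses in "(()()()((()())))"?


Input: "(()()()((()())))"
Tracking depth:
  Position 0 '(': depth becomes 1
  Position 1 '(': depth becomes 2
  Position 2 ')': depth becomes 1
  Position 3 '(': depth becomes 2
  Position 4 ')': depth becomes 1
  Position 5 '(': depth becomes 2
  Position 6 ')': depth becomes 1
  Position 7 '(': depth becomes 2
  Position 8 '(': depth becomes 3
  Position 9 '(': depth becomes 4
  Position 10 ')': depth becomes 3
  Position 11 '(': depth becomes 4
  Position 12 ')': depth becomes 3
  Position 13 ')': depth becomes 2
  Position 14 ')': depth becomes 1
  Position 15 ')': depth becomes 0
Maximum depth reached: 4

4


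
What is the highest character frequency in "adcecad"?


Input: adcecad
Character counts:
  'a': 2
  'c': 2
  'd': 2
  'e': 1
Maximum frequency: 2

2


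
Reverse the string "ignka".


Input: ignka
Reading characters right to left:
  Position 4: 'a'
  Position 3: 'k'
  Position 2: 'n'
  Position 1: 'g'
  Position 0: 'i'
Reversed: akngi

akngi


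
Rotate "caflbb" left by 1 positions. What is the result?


Input: "caflbb", rotate left by 1
First 1 characters: "c"
Remaining characters: "aflbb"
Concatenate remaining + first: "aflbb" + "c" = "aflbbc"

aflbbc


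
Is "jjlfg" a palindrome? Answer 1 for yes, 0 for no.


Input: jjlfg
Reversed: gfljj
  Compare pos 0 ('j') with pos 4 ('g'): MISMATCH
  Compare pos 1 ('j') with pos 3 ('f'): MISMATCH
Result: not a palindrome

0


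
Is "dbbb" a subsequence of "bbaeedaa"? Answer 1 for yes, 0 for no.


Check if "dbbb" is a subsequence of "bbaeedaa"
Greedy scan:
  Position 0 ('b'): no match needed
  Position 1 ('b'): no match needed
  Position 2 ('a'): no match needed
  Position 3 ('e'): no match needed
  Position 4 ('e'): no match needed
  Position 5 ('d'): matches sub[0] = 'd'
  Position 6 ('a'): no match needed
  Position 7 ('a'): no match needed
Only matched 1/4 characters => not a subsequence

0


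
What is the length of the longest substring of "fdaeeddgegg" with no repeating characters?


Input: "fdaeeddgegg"
Sliding window (track last position of each char):
  Position 0 ('f'): window [0,0] length 1 -- new best
  Position 1 ('d'): window [0,1] length 2 -- new best
  Position 2 ('a'): window [0,2] length 3 -- new best
  Position 3 ('e'): window [0,3] length 4 -- new best
  Position 4 ('e'): repeat (last at 3), move window start to 4
  Position 4 ('e'): window [4,4] length 1
  Position 5 ('d'): window [4,5] length 2
  Position 6 ('d'): repeat (last at 5), move window start to 6
  Position 6 ('d'): window [6,6] length 1
  Position 7 ('g'): window [6,7] length 2
  Position 8 ('e'): window [6,8] length 3
  Position 9 ('g'): repeat (last at 7), move window start to 8
  Position 9 ('g'): window [8,9] length 2
  Position 10 ('g'): repeat (last at 9), move window start to 10
  Position 10 ('g'): window [10,10] length 1
Longest substring with no repeats: "fdae" with length 4

4


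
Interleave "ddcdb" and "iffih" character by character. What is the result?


Interleaving "ddcdb" and "iffih":
  Position 0: 'd' from first, 'i' from second => "di"
  Position 1: 'd' from first, 'f' from second => "df"
  Position 2: 'c' from first, 'f' from second => "cf"
  Position 3: 'd' from first, 'i' from second => "di"
  Position 4: 'b' from first, 'h' from second => "bh"
Result: didfcfdibh

didfcfdibh


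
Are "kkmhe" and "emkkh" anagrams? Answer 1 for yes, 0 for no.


Strings: "kkmhe", "emkkh"
Sorted first:  ehkkm
Sorted second: ehkkm
Sorted forms match => anagrams

1


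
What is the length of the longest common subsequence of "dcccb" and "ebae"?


LCS of "dcccb" and "ebae"
DP table:
           e    b    a    e
      0    0    0    0    0
  d   0    0    0    0    0
  c   0    0    0    0    0
  c   0    0    0    0    0
  c   0    0    0    0    0
  b   0    0    1    1    1
LCS length = dp[5][4] = 1

1


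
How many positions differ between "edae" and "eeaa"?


Comparing "edae" and "eeaa" position by position:
  Position 0: 'e' vs 'e' => same
  Position 1: 'd' vs 'e' => DIFFER
  Position 2: 'a' vs 'a' => same
  Position 3: 'e' vs 'a' => DIFFER
Positions that differ: 2

2


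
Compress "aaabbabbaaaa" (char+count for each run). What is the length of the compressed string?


Input: aaabbabbaaaa
Runs:
  'a' x 3 => "a3"
  'b' x 2 => "b2"
  'a' x 1 => "a1"
  'b' x 2 => "b2"
  'a' x 4 => "a4"
Compressed: "a3b2a1b2a4"
Compressed length: 10

10


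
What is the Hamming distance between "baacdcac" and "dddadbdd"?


Comparing "baacdcac" and "dddadbdd" position by position:
  Position 0: 'b' vs 'd' => differ
  Position 1: 'a' vs 'd' => differ
  Position 2: 'a' vs 'd' => differ
  Position 3: 'c' vs 'a' => differ
  Position 4: 'd' vs 'd' => same
  Position 5: 'c' vs 'b' => differ
  Position 6: 'a' vs 'd' => differ
  Position 7: 'c' vs 'd' => differ
Total differences (Hamming distance): 7

7


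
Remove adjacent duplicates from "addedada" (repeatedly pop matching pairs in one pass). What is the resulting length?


Input: addedada
Stack-based adjacent duplicate removal:
  Read 'a': push. Stack: a
  Read 'd': push. Stack: ad
  Read 'd': matches stack top 'd' => pop. Stack: a
  Read 'e': push. Stack: ae
  Read 'd': push. Stack: aed
  Read 'a': push. Stack: aeda
  Read 'd': push. Stack: aedad
  Read 'a': push. Stack: aedada
Final stack: "aedada" (length 6)

6


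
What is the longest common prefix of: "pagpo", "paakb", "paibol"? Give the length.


Words: pagpo, paakb, paibol
  Position 0: all 'p' => match
  Position 1: all 'a' => match
  Position 2: ('g', 'a', 'i') => mismatch, stop
LCP = "pa" (length 2)

2


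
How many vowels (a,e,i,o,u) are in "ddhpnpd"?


Input: ddhpnpd
Checking each character:
  'd' at position 0: consonant
  'd' at position 1: consonant
  'h' at position 2: consonant
  'p' at position 3: consonant
  'n' at position 4: consonant
  'p' at position 5: consonant
  'd' at position 6: consonant
Total vowels: 0

0


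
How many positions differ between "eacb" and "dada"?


Comparing "eacb" and "dada" position by position:
  Position 0: 'e' vs 'd' => DIFFER
  Position 1: 'a' vs 'a' => same
  Position 2: 'c' vs 'd' => DIFFER
  Position 3: 'b' vs 'a' => DIFFER
Positions that differ: 3

3


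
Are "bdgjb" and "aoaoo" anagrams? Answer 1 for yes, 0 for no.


Strings: "bdgjb", "aoaoo"
Sorted first:  bbdgj
Sorted second: aaooo
Differ at position 0: 'b' vs 'a' => not anagrams

0


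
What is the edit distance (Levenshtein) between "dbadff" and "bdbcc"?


Computing edit distance: "dbadff" -> "bdbcc"
DP table:
           b    d    b    c    c
      0    1    2    3    4    5
  d   1    1    1    2    3    4
  b   2    1    2    1    2    3
  a   3    2    2    2    2    3
  d   4    3    2    3    3    3
  f   5    4    3    3    4    4
  f   6    5    4    4    4    5
Edit distance = dp[6][5] = 5

5


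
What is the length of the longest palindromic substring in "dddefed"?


Input: "dddefed"
Checking substrings for palindromes:
  [2:7] "defed" (len 5) => palindrome
  [0:3] "ddd" (len 3) => palindrome
  [3:6] "efe" (len 3) => palindrome
  [0:2] "dd" (len 2) => palindrome
  [1:3] "dd" (len 2) => palindrome
Longest palindromic substring: "defed" with length 5

5


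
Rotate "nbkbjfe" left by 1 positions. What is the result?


Input: "nbkbjfe", rotate left by 1
First 1 characters: "n"
Remaining characters: "bkbjfe"
Concatenate remaining + first: "bkbjfe" + "n" = "bkbjfen"

bkbjfen


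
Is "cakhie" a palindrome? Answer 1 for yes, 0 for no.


Input: cakhie
Reversed: eihkac
  Compare pos 0 ('c') with pos 5 ('e'): MISMATCH
  Compare pos 1 ('a') with pos 4 ('i'): MISMATCH
  Compare pos 2 ('k') with pos 3 ('h'): MISMATCH
Result: not a palindrome

0


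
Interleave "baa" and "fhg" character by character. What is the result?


Interleaving "baa" and "fhg":
  Position 0: 'b' from first, 'f' from second => "bf"
  Position 1: 'a' from first, 'h' from second => "ah"
  Position 2: 'a' from first, 'g' from second => "ag"
Result: bfahag

bfahag


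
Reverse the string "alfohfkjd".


Input: alfohfkjd
Reading characters right to left:
  Position 8: 'd'
  Position 7: 'j'
  Position 6: 'k'
  Position 5: 'f'
  Position 4: 'h'
  Position 3: 'o'
  Position 2: 'f'
  Position 1: 'l'
  Position 0: 'a'
Reversed: djkfhofla

djkfhofla


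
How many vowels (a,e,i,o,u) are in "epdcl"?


Input: epdcl
Checking each character:
  'e' at position 0: vowel (running total: 1)
  'p' at position 1: consonant
  'd' at position 2: consonant
  'c' at position 3: consonant
  'l' at position 4: consonant
Total vowels: 1

1


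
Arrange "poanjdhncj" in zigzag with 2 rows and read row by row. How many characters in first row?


Zigzag "poanjdhncj" into 2 rows:
Placing characters:
  'p' => row 0
  'o' => row 1
  'a' => row 0
  'n' => row 1
  'j' => row 0
  'd' => row 1
  'h' => row 0
  'n' => row 1
  'c' => row 0
  'j' => row 1
Rows:
  Row 0: "pajhc"
  Row 1: "ondnj"
First row length: 5

5


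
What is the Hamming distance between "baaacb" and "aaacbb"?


Comparing "baaacb" and "aaacbb" position by position:
  Position 0: 'b' vs 'a' => differ
  Position 1: 'a' vs 'a' => same
  Position 2: 'a' vs 'a' => same
  Position 3: 'a' vs 'c' => differ
  Position 4: 'c' vs 'b' => differ
  Position 5: 'b' vs 'b' => same
Total differences (Hamming distance): 3

3


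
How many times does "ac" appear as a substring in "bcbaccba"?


Searching for "ac" in "bcbaccba"
Scanning each position:
  Position 0: "bc" => no
  Position 1: "cb" => no
  Position 2: "ba" => no
  Position 3: "ac" => MATCH
  Position 4: "cc" => no
  Position 5: "cb" => no
  Position 6: "ba" => no
Total occurrences: 1

1


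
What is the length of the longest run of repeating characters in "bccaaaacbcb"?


Input: "bccaaaacbcb"
Scanning for longest run:
  Position 1 ('c'): new char, reset run to 1
  Position 2 ('c'): continues run of 'c', length=2
  Position 3 ('a'): new char, reset run to 1
  Position 4 ('a'): continues run of 'a', length=2
  Position 5 ('a'): continues run of 'a', length=3
  Position 6 ('a'): continues run of 'a', length=4
  Position 7 ('c'): new char, reset run to 1
  Position 8 ('b'): new char, reset run to 1
  Position 9 ('c'): new char, reset run to 1
  Position 10 ('b'): new char, reset run to 1
Longest run: 'a' with length 4

4


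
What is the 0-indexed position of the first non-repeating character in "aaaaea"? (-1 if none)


Input: aaaaea
Character frequencies:
  'a': 5
  'e': 1
Scanning left to right for freq == 1:
  Position 0 ('a'): freq=5, skip
  Position 1 ('a'): freq=5, skip
  Position 2 ('a'): freq=5, skip
  Position 3 ('a'): freq=5, skip
  Position 4 ('e'): unique! => answer = 4

4


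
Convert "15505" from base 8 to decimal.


Input: "15505" in base 8
Positional expansion:
  Digit '1' (value 1) x 8^4 = 4096
  Digit '5' (value 5) x 8^3 = 2560
  Digit '5' (value 5) x 8^2 = 320
  Digit '0' (value 0) x 8^1 = 0
  Digit '5' (value 5) x 8^0 = 5
Sum = 6981

6981


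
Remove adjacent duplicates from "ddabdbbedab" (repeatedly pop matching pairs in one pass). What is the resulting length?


Input: ddabdbbedab
Stack-based adjacent duplicate removal:
  Read 'd': push. Stack: d
  Read 'd': matches stack top 'd' => pop. Stack: (empty)
  Read 'a': push. Stack: a
  Read 'b': push. Stack: ab
  Read 'd': push. Stack: abd
  Read 'b': push. Stack: abdb
  Read 'b': matches stack top 'b' => pop. Stack: abd
  Read 'e': push. Stack: abde
  Read 'd': push. Stack: abded
  Read 'a': push. Stack: abdeda
  Read 'b': push. Stack: abdedab
Final stack: "abdedab" (length 7)

7


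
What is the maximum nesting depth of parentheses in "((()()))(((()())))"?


Input: "((()()))(((()())))"
Tracking depth:
  Position 0 '(': depth becomes 1
  Position 1 '(': depth becomes 2
  Position 2 '(': depth becomes 3
  Position 3 ')': depth becomes 2
  Position 4 '(': depth becomes 3
  Position 5 ')': depth becomes 2
  Position 6 ')': depth becomes 1
  Position 7 ')': depth becomes 0
  Position 8 '(': depth becomes 1
  Position 9 '(': depth becomes 2
  Position 10 '(': depth becomes 3
  Position 11 '(': depth becomes 4
  Position 12 ')': depth becomes 3
  Position 13 '(': depth becomes 4
  Position 14 ')': depth becomes 3
  Position 15 ')': depth becomes 2
  Position 16 ')': depth becomes 1
  Position 17 ')': depth becomes 0
Maximum depth reached: 4

4


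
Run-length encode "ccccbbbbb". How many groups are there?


Input: ccccbbbbb
Scanning for consecutive runs:
  Group 1: 'c' x 4 (positions 0-3)
  Group 2: 'b' x 5 (positions 4-8)
Total groups: 2

2


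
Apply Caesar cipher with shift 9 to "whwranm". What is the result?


Caesar cipher: shift "whwranm" by 9
  'w' (pos 22) + 9 = pos 5 = 'f'
  'h' (pos 7) + 9 = pos 16 = 'q'
  'w' (pos 22) + 9 = pos 5 = 'f'
  'r' (pos 17) + 9 = pos 0 = 'a'
  'a' (pos 0) + 9 = pos 9 = 'j'
  'n' (pos 13) + 9 = pos 22 = 'w'
  'm' (pos 12) + 9 = pos 21 = 'v'
Result: fqfajwv

fqfajwv


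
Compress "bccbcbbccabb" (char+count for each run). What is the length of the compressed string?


Input: bccbcbbccabb
Runs:
  'b' x 1 => "b1"
  'c' x 2 => "c2"
  'b' x 1 => "b1"
  'c' x 1 => "c1"
  'b' x 2 => "b2"
  'c' x 2 => "c2"
  'a' x 1 => "a1"
  'b' x 2 => "b2"
Compressed: "b1c2b1c1b2c2a1b2"
Compressed length: 16

16


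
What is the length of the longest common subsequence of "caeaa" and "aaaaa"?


LCS of "caeaa" and "aaaaa"
DP table:
           a    a    a    a    a
      0    0    0    0    0    0
  c   0    0    0    0    0    0
  a   0    1    1    1    1    1
  e   0    1    1    1    1    1
  a   0    1    2    2    2    2
  a   0    1    2    3    3    3
LCS length = dp[5][5] = 3

3


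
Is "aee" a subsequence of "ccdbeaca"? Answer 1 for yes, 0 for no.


Check if "aee" is a subsequence of "ccdbeaca"
Greedy scan:
  Position 0 ('c'): no match needed
  Position 1 ('c'): no match needed
  Position 2 ('d'): no match needed
  Position 3 ('b'): no match needed
  Position 4 ('e'): no match needed
  Position 5 ('a'): matches sub[0] = 'a'
  Position 6 ('c'): no match needed
  Position 7 ('a'): no match needed
Only matched 1/3 characters => not a subsequence

0


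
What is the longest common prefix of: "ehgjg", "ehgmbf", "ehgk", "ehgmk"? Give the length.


Words: ehgjg, ehgmbf, ehgk, ehgmk
  Position 0: all 'e' => match
  Position 1: all 'h' => match
  Position 2: all 'g' => match
  Position 3: ('j', 'm', 'k', 'm') => mismatch, stop
LCP = "ehg" (length 3)

3


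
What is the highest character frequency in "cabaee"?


Input: cabaee
Character counts:
  'a': 2
  'b': 1
  'c': 1
  'e': 2
Maximum frequency: 2

2


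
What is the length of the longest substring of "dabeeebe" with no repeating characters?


Input: "dabeeebe"
Sliding window (track last position of each char):
  Position 0 ('d'): window [0,0] length 1 -- new best
  Position 1 ('a'): window [0,1] length 2 -- new best
  Position 2 ('b'): window [0,2] length 3 -- new best
  Position 3 ('e'): window [0,3] length 4 -- new best
  Position 4 ('e'): repeat (last at 3), move window start to 4
  Position 4 ('e'): window [4,4] length 1
  Position 5 ('e'): repeat (last at 4), move window start to 5
  Position 5 ('e'): window [5,5] length 1
  Position 6 ('b'): window [5,6] length 2
  Position 7 ('e'): repeat (last at 5), move window start to 6
  Position 7 ('e'): window [6,7] length 2
Longest substring with no repeats: "dabe" with length 4

4


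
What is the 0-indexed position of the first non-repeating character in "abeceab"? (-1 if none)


Input: abeceab
Character frequencies:
  'a': 2
  'b': 2
  'c': 1
  'e': 2
Scanning left to right for freq == 1:
  Position 0 ('a'): freq=2, skip
  Position 1 ('b'): freq=2, skip
  Position 2 ('e'): freq=2, skip
  Position 3 ('c'): unique! => answer = 3

3


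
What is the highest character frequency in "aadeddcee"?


Input: aadeddcee
Character counts:
  'a': 2
  'c': 1
  'd': 3
  'e': 3
Maximum frequency: 3

3


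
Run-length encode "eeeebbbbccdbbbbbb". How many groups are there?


Input: eeeebbbbccdbbbbbb
Scanning for consecutive runs:
  Group 1: 'e' x 4 (positions 0-3)
  Group 2: 'b' x 4 (positions 4-7)
  Group 3: 'c' x 2 (positions 8-9)
  Group 4: 'd' x 1 (positions 10-10)
  Group 5: 'b' x 6 (positions 11-16)
Total groups: 5

5


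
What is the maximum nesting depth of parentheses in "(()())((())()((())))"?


Input: "(()())((())()((())))"
Tracking depth:
  Position 0 '(': depth becomes 1
  Position 1 '(': depth becomes 2
  Position 2 ')': depth becomes 1
  Position 3 '(': depth becomes 2
  Position 4 ')': depth becomes 1
  Position 5 ')': depth becomes 0
  Position 6 '(': depth becomes 1
  Position 7 '(': depth becomes 2
  Position 8 '(': depth becomes 3
  Position 9 ')': depth becomes 2
  Position 10 ')': depth becomes 1
  Position 11 '(': depth becomes 2
  Position 12 ')': depth becomes 1
  Position 13 '(': depth becomes 2
  Position 14 '(': depth becomes 3
  Position 15 '(': depth becomes 4
  Position 16 ')': depth becomes 3
  Position 17 ')': depth becomes 2
  Position 18 ')': depth becomes 1
  Position 19 ')': depth becomes 0
Maximum depth reached: 4

4


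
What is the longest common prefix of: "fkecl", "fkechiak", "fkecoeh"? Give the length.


Words: fkecl, fkechiak, fkecoeh
  Position 0: all 'f' => match
  Position 1: all 'k' => match
  Position 2: all 'e' => match
  Position 3: all 'c' => match
  Position 4: ('l', 'h', 'o') => mismatch, stop
LCP = "fkec" (length 4)

4


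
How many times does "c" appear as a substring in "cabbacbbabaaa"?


Searching for "c" in "cabbacbbabaaa"
Scanning each position:
  Position 0: "c" => MATCH
  Position 1: "a" => no
  Position 2: "b" => no
  Position 3: "b" => no
  Position 4: "a" => no
  Position 5: "c" => MATCH
  Position 6: "b" => no
  Position 7: "b" => no
  Position 8: "a" => no
  Position 9: "b" => no
  Position 10: "a" => no
  Position 11: "a" => no
  Position 12: "a" => no
Total occurrences: 2

2


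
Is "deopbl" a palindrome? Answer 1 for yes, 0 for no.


Input: deopbl
Reversed: lbpoed
  Compare pos 0 ('d') with pos 5 ('l'): MISMATCH
  Compare pos 1 ('e') with pos 4 ('b'): MISMATCH
  Compare pos 2 ('o') with pos 3 ('p'): MISMATCH
Result: not a palindrome

0


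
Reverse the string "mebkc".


Input: mebkc
Reading characters right to left:
  Position 4: 'c'
  Position 3: 'k'
  Position 2: 'b'
  Position 1: 'e'
  Position 0: 'm'
Reversed: ckbem

ckbem


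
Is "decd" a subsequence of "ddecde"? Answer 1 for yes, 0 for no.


Check if "decd" is a subsequence of "ddecde"
Greedy scan:
  Position 0 ('d'): matches sub[0] = 'd'
  Position 1 ('d'): no match needed
  Position 2 ('e'): matches sub[1] = 'e'
  Position 3 ('c'): matches sub[2] = 'c'
  Position 4 ('d'): matches sub[3] = 'd'
  Position 5 ('e'): no match needed
All 4 characters matched => is a subsequence

1


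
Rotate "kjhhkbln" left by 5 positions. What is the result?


Input: "kjhhkbln", rotate left by 5
First 5 characters: "kjhhk"
Remaining characters: "bln"
Concatenate remaining + first: "bln" + "kjhhk" = "blnkjhhk"

blnkjhhk


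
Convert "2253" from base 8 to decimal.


Input: "2253" in base 8
Positional expansion:
  Digit '2' (value 2) x 8^3 = 1024
  Digit '2' (value 2) x 8^2 = 128
  Digit '5' (value 5) x 8^1 = 40
  Digit '3' (value 3) x 8^0 = 3
Sum = 1195

1195
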